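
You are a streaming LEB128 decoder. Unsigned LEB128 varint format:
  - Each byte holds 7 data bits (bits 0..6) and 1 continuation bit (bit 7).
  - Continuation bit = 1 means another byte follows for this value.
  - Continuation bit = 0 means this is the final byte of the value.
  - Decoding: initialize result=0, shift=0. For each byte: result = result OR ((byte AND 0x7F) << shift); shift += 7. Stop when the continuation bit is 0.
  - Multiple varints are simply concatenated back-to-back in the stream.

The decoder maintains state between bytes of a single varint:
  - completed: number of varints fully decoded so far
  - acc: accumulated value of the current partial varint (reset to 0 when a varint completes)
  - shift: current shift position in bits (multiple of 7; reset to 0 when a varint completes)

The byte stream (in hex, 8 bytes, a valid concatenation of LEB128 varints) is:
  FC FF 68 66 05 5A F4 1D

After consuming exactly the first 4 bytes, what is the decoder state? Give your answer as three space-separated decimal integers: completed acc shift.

Answer: 2 0 0

Derivation:
byte[0]=0xFC cont=1 payload=0x7C: acc |= 124<<0 -> completed=0 acc=124 shift=7
byte[1]=0xFF cont=1 payload=0x7F: acc |= 127<<7 -> completed=0 acc=16380 shift=14
byte[2]=0x68 cont=0 payload=0x68: varint #1 complete (value=1720316); reset -> completed=1 acc=0 shift=0
byte[3]=0x66 cont=0 payload=0x66: varint #2 complete (value=102); reset -> completed=2 acc=0 shift=0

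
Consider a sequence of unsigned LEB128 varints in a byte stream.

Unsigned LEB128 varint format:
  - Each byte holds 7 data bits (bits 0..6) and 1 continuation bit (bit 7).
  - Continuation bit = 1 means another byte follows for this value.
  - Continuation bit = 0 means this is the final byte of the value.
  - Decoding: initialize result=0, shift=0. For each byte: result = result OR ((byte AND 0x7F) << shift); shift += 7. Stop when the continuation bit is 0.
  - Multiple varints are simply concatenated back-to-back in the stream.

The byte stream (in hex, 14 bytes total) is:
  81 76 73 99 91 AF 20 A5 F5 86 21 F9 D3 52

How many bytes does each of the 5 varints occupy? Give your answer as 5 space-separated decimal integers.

  byte[0]=0x81 cont=1 payload=0x01=1: acc |= 1<<0 -> acc=1 shift=7
  byte[1]=0x76 cont=0 payload=0x76=118: acc |= 118<<7 -> acc=15105 shift=14 [end]
Varint 1: bytes[0:2] = 81 76 -> value 15105 (2 byte(s))
  byte[2]=0x73 cont=0 payload=0x73=115: acc |= 115<<0 -> acc=115 shift=7 [end]
Varint 2: bytes[2:3] = 73 -> value 115 (1 byte(s))
  byte[3]=0x99 cont=1 payload=0x19=25: acc |= 25<<0 -> acc=25 shift=7
  byte[4]=0x91 cont=1 payload=0x11=17: acc |= 17<<7 -> acc=2201 shift=14
  byte[5]=0xAF cont=1 payload=0x2F=47: acc |= 47<<14 -> acc=772249 shift=21
  byte[6]=0x20 cont=0 payload=0x20=32: acc |= 32<<21 -> acc=67881113 shift=28 [end]
Varint 3: bytes[3:7] = 99 91 AF 20 -> value 67881113 (4 byte(s))
  byte[7]=0xA5 cont=1 payload=0x25=37: acc |= 37<<0 -> acc=37 shift=7
  byte[8]=0xF5 cont=1 payload=0x75=117: acc |= 117<<7 -> acc=15013 shift=14
  byte[9]=0x86 cont=1 payload=0x06=6: acc |= 6<<14 -> acc=113317 shift=21
  byte[10]=0x21 cont=0 payload=0x21=33: acc |= 33<<21 -> acc=69319333 shift=28 [end]
Varint 4: bytes[7:11] = A5 F5 86 21 -> value 69319333 (4 byte(s))
  byte[11]=0xF9 cont=1 payload=0x79=121: acc |= 121<<0 -> acc=121 shift=7
  byte[12]=0xD3 cont=1 payload=0x53=83: acc |= 83<<7 -> acc=10745 shift=14
  byte[13]=0x52 cont=0 payload=0x52=82: acc |= 82<<14 -> acc=1354233 shift=21 [end]
Varint 5: bytes[11:14] = F9 D3 52 -> value 1354233 (3 byte(s))

Answer: 2 1 4 4 3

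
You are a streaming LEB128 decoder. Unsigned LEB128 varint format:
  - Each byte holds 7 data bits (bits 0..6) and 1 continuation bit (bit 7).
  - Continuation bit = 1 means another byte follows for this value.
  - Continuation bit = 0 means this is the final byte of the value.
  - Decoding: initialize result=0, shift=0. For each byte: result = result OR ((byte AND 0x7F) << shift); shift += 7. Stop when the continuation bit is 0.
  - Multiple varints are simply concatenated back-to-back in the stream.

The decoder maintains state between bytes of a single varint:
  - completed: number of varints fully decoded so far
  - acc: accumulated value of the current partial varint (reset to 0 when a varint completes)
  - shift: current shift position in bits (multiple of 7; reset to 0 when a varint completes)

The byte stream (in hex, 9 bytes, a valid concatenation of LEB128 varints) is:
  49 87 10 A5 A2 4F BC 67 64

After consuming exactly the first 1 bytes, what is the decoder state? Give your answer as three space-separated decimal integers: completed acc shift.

byte[0]=0x49 cont=0 payload=0x49: varint #1 complete (value=73); reset -> completed=1 acc=0 shift=0

Answer: 1 0 0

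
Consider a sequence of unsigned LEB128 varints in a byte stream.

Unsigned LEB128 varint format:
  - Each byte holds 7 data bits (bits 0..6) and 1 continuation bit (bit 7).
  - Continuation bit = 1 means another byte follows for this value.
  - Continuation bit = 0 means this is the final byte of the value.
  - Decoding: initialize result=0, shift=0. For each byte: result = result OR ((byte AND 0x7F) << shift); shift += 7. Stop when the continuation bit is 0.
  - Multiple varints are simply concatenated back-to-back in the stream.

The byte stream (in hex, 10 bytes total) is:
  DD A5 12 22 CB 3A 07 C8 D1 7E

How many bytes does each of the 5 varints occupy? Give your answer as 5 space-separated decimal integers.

Answer: 3 1 2 1 3

Derivation:
  byte[0]=0xDD cont=1 payload=0x5D=93: acc |= 93<<0 -> acc=93 shift=7
  byte[1]=0xA5 cont=1 payload=0x25=37: acc |= 37<<7 -> acc=4829 shift=14
  byte[2]=0x12 cont=0 payload=0x12=18: acc |= 18<<14 -> acc=299741 shift=21 [end]
Varint 1: bytes[0:3] = DD A5 12 -> value 299741 (3 byte(s))
  byte[3]=0x22 cont=0 payload=0x22=34: acc |= 34<<0 -> acc=34 shift=7 [end]
Varint 2: bytes[3:4] = 22 -> value 34 (1 byte(s))
  byte[4]=0xCB cont=1 payload=0x4B=75: acc |= 75<<0 -> acc=75 shift=7
  byte[5]=0x3A cont=0 payload=0x3A=58: acc |= 58<<7 -> acc=7499 shift=14 [end]
Varint 3: bytes[4:6] = CB 3A -> value 7499 (2 byte(s))
  byte[6]=0x07 cont=0 payload=0x07=7: acc |= 7<<0 -> acc=7 shift=7 [end]
Varint 4: bytes[6:7] = 07 -> value 7 (1 byte(s))
  byte[7]=0xC8 cont=1 payload=0x48=72: acc |= 72<<0 -> acc=72 shift=7
  byte[8]=0xD1 cont=1 payload=0x51=81: acc |= 81<<7 -> acc=10440 shift=14
  byte[9]=0x7E cont=0 payload=0x7E=126: acc |= 126<<14 -> acc=2074824 shift=21 [end]
Varint 5: bytes[7:10] = C8 D1 7E -> value 2074824 (3 byte(s))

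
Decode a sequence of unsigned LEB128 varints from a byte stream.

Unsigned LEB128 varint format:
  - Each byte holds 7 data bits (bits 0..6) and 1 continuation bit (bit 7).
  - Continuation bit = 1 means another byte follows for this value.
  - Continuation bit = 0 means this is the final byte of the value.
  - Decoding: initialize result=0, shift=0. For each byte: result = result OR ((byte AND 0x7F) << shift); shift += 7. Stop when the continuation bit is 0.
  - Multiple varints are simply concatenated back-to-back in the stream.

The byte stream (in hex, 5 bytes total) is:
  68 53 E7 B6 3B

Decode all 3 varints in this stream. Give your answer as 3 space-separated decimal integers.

  byte[0]=0x68 cont=0 payload=0x68=104: acc |= 104<<0 -> acc=104 shift=7 [end]
Varint 1: bytes[0:1] = 68 -> value 104 (1 byte(s))
  byte[1]=0x53 cont=0 payload=0x53=83: acc |= 83<<0 -> acc=83 shift=7 [end]
Varint 2: bytes[1:2] = 53 -> value 83 (1 byte(s))
  byte[2]=0xE7 cont=1 payload=0x67=103: acc |= 103<<0 -> acc=103 shift=7
  byte[3]=0xB6 cont=1 payload=0x36=54: acc |= 54<<7 -> acc=7015 shift=14
  byte[4]=0x3B cont=0 payload=0x3B=59: acc |= 59<<14 -> acc=973671 shift=21 [end]
Varint 3: bytes[2:5] = E7 B6 3B -> value 973671 (3 byte(s))

Answer: 104 83 973671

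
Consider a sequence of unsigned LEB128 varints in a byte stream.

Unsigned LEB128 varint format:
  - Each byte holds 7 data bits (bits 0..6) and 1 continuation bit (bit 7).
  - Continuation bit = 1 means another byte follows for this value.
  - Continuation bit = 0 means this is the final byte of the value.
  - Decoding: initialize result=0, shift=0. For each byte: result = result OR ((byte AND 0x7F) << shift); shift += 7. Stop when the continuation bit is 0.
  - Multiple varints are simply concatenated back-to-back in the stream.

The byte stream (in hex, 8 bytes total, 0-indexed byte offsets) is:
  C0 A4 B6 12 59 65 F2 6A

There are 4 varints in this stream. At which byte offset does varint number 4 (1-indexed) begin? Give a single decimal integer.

  byte[0]=0xC0 cont=1 payload=0x40=64: acc |= 64<<0 -> acc=64 shift=7
  byte[1]=0xA4 cont=1 payload=0x24=36: acc |= 36<<7 -> acc=4672 shift=14
  byte[2]=0xB6 cont=1 payload=0x36=54: acc |= 54<<14 -> acc=889408 shift=21
  byte[3]=0x12 cont=0 payload=0x12=18: acc |= 18<<21 -> acc=38638144 shift=28 [end]
Varint 1: bytes[0:4] = C0 A4 B6 12 -> value 38638144 (4 byte(s))
  byte[4]=0x59 cont=0 payload=0x59=89: acc |= 89<<0 -> acc=89 shift=7 [end]
Varint 2: bytes[4:5] = 59 -> value 89 (1 byte(s))
  byte[5]=0x65 cont=0 payload=0x65=101: acc |= 101<<0 -> acc=101 shift=7 [end]
Varint 3: bytes[5:6] = 65 -> value 101 (1 byte(s))
  byte[6]=0xF2 cont=1 payload=0x72=114: acc |= 114<<0 -> acc=114 shift=7
  byte[7]=0x6A cont=0 payload=0x6A=106: acc |= 106<<7 -> acc=13682 shift=14 [end]
Varint 4: bytes[6:8] = F2 6A -> value 13682 (2 byte(s))

Answer: 6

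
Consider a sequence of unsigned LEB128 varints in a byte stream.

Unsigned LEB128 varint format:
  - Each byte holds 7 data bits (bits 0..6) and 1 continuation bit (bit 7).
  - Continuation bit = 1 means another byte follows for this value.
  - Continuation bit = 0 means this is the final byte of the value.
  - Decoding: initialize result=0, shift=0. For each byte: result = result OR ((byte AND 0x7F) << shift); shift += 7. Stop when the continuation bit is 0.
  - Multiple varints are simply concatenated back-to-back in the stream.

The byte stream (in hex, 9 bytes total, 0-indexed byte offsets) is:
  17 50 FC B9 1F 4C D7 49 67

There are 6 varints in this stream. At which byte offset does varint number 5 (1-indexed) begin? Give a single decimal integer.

  byte[0]=0x17 cont=0 payload=0x17=23: acc |= 23<<0 -> acc=23 shift=7 [end]
Varint 1: bytes[0:1] = 17 -> value 23 (1 byte(s))
  byte[1]=0x50 cont=0 payload=0x50=80: acc |= 80<<0 -> acc=80 shift=7 [end]
Varint 2: bytes[1:2] = 50 -> value 80 (1 byte(s))
  byte[2]=0xFC cont=1 payload=0x7C=124: acc |= 124<<0 -> acc=124 shift=7
  byte[3]=0xB9 cont=1 payload=0x39=57: acc |= 57<<7 -> acc=7420 shift=14
  byte[4]=0x1F cont=0 payload=0x1F=31: acc |= 31<<14 -> acc=515324 shift=21 [end]
Varint 3: bytes[2:5] = FC B9 1F -> value 515324 (3 byte(s))
  byte[5]=0x4C cont=0 payload=0x4C=76: acc |= 76<<0 -> acc=76 shift=7 [end]
Varint 4: bytes[5:6] = 4C -> value 76 (1 byte(s))
  byte[6]=0xD7 cont=1 payload=0x57=87: acc |= 87<<0 -> acc=87 shift=7
  byte[7]=0x49 cont=0 payload=0x49=73: acc |= 73<<7 -> acc=9431 shift=14 [end]
Varint 5: bytes[6:8] = D7 49 -> value 9431 (2 byte(s))
  byte[8]=0x67 cont=0 payload=0x67=103: acc |= 103<<0 -> acc=103 shift=7 [end]
Varint 6: bytes[8:9] = 67 -> value 103 (1 byte(s))

Answer: 6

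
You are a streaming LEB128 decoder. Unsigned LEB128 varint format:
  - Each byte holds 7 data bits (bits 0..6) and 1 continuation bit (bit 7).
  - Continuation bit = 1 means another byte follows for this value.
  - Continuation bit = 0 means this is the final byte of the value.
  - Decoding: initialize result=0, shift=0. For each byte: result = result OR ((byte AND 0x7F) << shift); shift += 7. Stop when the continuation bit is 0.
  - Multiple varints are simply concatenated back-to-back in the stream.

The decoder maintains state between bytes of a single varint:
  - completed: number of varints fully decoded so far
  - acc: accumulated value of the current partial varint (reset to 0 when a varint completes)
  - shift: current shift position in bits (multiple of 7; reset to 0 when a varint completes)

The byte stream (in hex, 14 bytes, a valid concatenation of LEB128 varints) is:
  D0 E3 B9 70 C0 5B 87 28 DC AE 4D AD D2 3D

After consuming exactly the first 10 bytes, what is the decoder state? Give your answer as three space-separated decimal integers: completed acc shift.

byte[0]=0xD0 cont=1 payload=0x50: acc |= 80<<0 -> completed=0 acc=80 shift=7
byte[1]=0xE3 cont=1 payload=0x63: acc |= 99<<7 -> completed=0 acc=12752 shift=14
byte[2]=0xB9 cont=1 payload=0x39: acc |= 57<<14 -> completed=0 acc=946640 shift=21
byte[3]=0x70 cont=0 payload=0x70: varint #1 complete (value=235827664); reset -> completed=1 acc=0 shift=0
byte[4]=0xC0 cont=1 payload=0x40: acc |= 64<<0 -> completed=1 acc=64 shift=7
byte[5]=0x5B cont=0 payload=0x5B: varint #2 complete (value=11712); reset -> completed=2 acc=0 shift=0
byte[6]=0x87 cont=1 payload=0x07: acc |= 7<<0 -> completed=2 acc=7 shift=7
byte[7]=0x28 cont=0 payload=0x28: varint #3 complete (value=5127); reset -> completed=3 acc=0 shift=0
byte[8]=0xDC cont=1 payload=0x5C: acc |= 92<<0 -> completed=3 acc=92 shift=7
byte[9]=0xAE cont=1 payload=0x2E: acc |= 46<<7 -> completed=3 acc=5980 shift=14

Answer: 3 5980 14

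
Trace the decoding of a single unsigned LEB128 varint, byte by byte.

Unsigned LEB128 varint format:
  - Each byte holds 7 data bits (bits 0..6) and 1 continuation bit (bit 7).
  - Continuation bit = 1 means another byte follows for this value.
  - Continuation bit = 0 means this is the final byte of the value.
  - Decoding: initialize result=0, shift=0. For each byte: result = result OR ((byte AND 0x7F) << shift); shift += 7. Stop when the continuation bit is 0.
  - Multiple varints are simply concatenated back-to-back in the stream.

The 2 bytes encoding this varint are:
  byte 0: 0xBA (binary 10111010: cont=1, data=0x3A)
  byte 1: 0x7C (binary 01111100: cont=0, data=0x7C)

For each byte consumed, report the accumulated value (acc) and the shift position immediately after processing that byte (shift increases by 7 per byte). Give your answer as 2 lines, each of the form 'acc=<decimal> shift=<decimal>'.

byte 0=0xBA: payload=0x3A=58, contrib = 58<<0 = 58; acc -> 58, shift -> 7
byte 1=0x7C: payload=0x7C=124, contrib = 124<<7 = 15872; acc -> 15930, shift -> 14

Answer: acc=58 shift=7
acc=15930 shift=14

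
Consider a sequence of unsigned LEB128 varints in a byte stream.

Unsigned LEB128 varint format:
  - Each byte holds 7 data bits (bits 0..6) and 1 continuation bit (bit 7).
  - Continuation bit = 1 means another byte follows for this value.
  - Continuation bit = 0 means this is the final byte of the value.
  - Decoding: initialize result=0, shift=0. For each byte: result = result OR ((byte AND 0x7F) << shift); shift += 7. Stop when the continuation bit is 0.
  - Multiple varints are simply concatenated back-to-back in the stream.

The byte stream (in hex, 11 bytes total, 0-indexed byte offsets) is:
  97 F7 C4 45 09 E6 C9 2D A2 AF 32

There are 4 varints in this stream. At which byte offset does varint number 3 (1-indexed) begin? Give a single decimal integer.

Answer: 5

Derivation:
  byte[0]=0x97 cont=1 payload=0x17=23: acc |= 23<<0 -> acc=23 shift=7
  byte[1]=0xF7 cont=1 payload=0x77=119: acc |= 119<<7 -> acc=15255 shift=14
  byte[2]=0xC4 cont=1 payload=0x44=68: acc |= 68<<14 -> acc=1129367 shift=21
  byte[3]=0x45 cont=0 payload=0x45=69: acc |= 69<<21 -> acc=145832855 shift=28 [end]
Varint 1: bytes[0:4] = 97 F7 C4 45 -> value 145832855 (4 byte(s))
  byte[4]=0x09 cont=0 payload=0x09=9: acc |= 9<<0 -> acc=9 shift=7 [end]
Varint 2: bytes[4:5] = 09 -> value 9 (1 byte(s))
  byte[5]=0xE6 cont=1 payload=0x66=102: acc |= 102<<0 -> acc=102 shift=7
  byte[6]=0xC9 cont=1 payload=0x49=73: acc |= 73<<7 -> acc=9446 shift=14
  byte[7]=0x2D cont=0 payload=0x2D=45: acc |= 45<<14 -> acc=746726 shift=21 [end]
Varint 3: bytes[5:8] = E6 C9 2D -> value 746726 (3 byte(s))
  byte[8]=0xA2 cont=1 payload=0x22=34: acc |= 34<<0 -> acc=34 shift=7
  byte[9]=0xAF cont=1 payload=0x2F=47: acc |= 47<<7 -> acc=6050 shift=14
  byte[10]=0x32 cont=0 payload=0x32=50: acc |= 50<<14 -> acc=825250 shift=21 [end]
Varint 4: bytes[8:11] = A2 AF 32 -> value 825250 (3 byte(s))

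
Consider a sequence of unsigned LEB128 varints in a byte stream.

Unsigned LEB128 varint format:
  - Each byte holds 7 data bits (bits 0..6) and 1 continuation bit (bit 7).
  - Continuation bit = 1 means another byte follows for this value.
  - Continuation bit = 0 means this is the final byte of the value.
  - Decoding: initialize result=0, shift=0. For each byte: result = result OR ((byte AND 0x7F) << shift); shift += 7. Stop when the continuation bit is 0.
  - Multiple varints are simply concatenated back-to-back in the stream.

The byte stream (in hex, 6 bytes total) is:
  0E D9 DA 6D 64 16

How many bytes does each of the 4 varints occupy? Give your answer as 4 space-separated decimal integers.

Answer: 1 3 1 1

Derivation:
  byte[0]=0x0E cont=0 payload=0x0E=14: acc |= 14<<0 -> acc=14 shift=7 [end]
Varint 1: bytes[0:1] = 0E -> value 14 (1 byte(s))
  byte[1]=0xD9 cont=1 payload=0x59=89: acc |= 89<<0 -> acc=89 shift=7
  byte[2]=0xDA cont=1 payload=0x5A=90: acc |= 90<<7 -> acc=11609 shift=14
  byte[3]=0x6D cont=0 payload=0x6D=109: acc |= 109<<14 -> acc=1797465 shift=21 [end]
Varint 2: bytes[1:4] = D9 DA 6D -> value 1797465 (3 byte(s))
  byte[4]=0x64 cont=0 payload=0x64=100: acc |= 100<<0 -> acc=100 shift=7 [end]
Varint 3: bytes[4:5] = 64 -> value 100 (1 byte(s))
  byte[5]=0x16 cont=0 payload=0x16=22: acc |= 22<<0 -> acc=22 shift=7 [end]
Varint 4: bytes[5:6] = 16 -> value 22 (1 byte(s))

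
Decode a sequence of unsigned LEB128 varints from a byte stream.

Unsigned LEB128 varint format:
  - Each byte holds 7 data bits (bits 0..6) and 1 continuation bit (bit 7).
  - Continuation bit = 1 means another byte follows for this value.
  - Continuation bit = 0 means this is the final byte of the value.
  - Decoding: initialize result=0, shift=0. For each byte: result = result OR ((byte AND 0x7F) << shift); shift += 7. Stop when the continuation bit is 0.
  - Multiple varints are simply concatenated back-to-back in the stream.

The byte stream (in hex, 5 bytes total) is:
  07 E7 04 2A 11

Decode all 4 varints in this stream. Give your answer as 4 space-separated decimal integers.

  byte[0]=0x07 cont=0 payload=0x07=7: acc |= 7<<0 -> acc=7 shift=7 [end]
Varint 1: bytes[0:1] = 07 -> value 7 (1 byte(s))
  byte[1]=0xE7 cont=1 payload=0x67=103: acc |= 103<<0 -> acc=103 shift=7
  byte[2]=0x04 cont=0 payload=0x04=4: acc |= 4<<7 -> acc=615 shift=14 [end]
Varint 2: bytes[1:3] = E7 04 -> value 615 (2 byte(s))
  byte[3]=0x2A cont=0 payload=0x2A=42: acc |= 42<<0 -> acc=42 shift=7 [end]
Varint 3: bytes[3:4] = 2A -> value 42 (1 byte(s))
  byte[4]=0x11 cont=0 payload=0x11=17: acc |= 17<<0 -> acc=17 shift=7 [end]
Varint 4: bytes[4:5] = 11 -> value 17 (1 byte(s))

Answer: 7 615 42 17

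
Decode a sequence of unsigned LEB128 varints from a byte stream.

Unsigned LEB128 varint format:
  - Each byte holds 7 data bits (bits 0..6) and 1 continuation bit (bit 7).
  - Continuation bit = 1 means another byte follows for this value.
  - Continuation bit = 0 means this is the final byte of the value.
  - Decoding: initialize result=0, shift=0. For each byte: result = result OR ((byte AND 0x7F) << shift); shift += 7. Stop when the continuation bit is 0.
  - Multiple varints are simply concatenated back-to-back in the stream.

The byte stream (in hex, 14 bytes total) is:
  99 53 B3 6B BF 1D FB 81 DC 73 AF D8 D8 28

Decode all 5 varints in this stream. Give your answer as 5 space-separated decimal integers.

  byte[0]=0x99 cont=1 payload=0x19=25: acc |= 25<<0 -> acc=25 shift=7
  byte[1]=0x53 cont=0 payload=0x53=83: acc |= 83<<7 -> acc=10649 shift=14 [end]
Varint 1: bytes[0:2] = 99 53 -> value 10649 (2 byte(s))
  byte[2]=0xB3 cont=1 payload=0x33=51: acc |= 51<<0 -> acc=51 shift=7
  byte[3]=0x6B cont=0 payload=0x6B=107: acc |= 107<<7 -> acc=13747 shift=14 [end]
Varint 2: bytes[2:4] = B3 6B -> value 13747 (2 byte(s))
  byte[4]=0xBF cont=1 payload=0x3F=63: acc |= 63<<0 -> acc=63 shift=7
  byte[5]=0x1D cont=0 payload=0x1D=29: acc |= 29<<7 -> acc=3775 shift=14 [end]
Varint 3: bytes[4:6] = BF 1D -> value 3775 (2 byte(s))
  byte[6]=0xFB cont=1 payload=0x7B=123: acc |= 123<<0 -> acc=123 shift=7
  byte[7]=0x81 cont=1 payload=0x01=1: acc |= 1<<7 -> acc=251 shift=14
  byte[8]=0xDC cont=1 payload=0x5C=92: acc |= 92<<14 -> acc=1507579 shift=21
  byte[9]=0x73 cont=0 payload=0x73=115: acc |= 115<<21 -> acc=242680059 shift=28 [end]
Varint 4: bytes[6:10] = FB 81 DC 73 -> value 242680059 (4 byte(s))
  byte[10]=0xAF cont=1 payload=0x2F=47: acc |= 47<<0 -> acc=47 shift=7
  byte[11]=0xD8 cont=1 payload=0x58=88: acc |= 88<<7 -> acc=11311 shift=14
  byte[12]=0xD8 cont=1 payload=0x58=88: acc |= 88<<14 -> acc=1453103 shift=21
  byte[13]=0x28 cont=0 payload=0x28=40: acc |= 40<<21 -> acc=85339183 shift=28 [end]
Varint 5: bytes[10:14] = AF D8 D8 28 -> value 85339183 (4 byte(s))

Answer: 10649 13747 3775 242680059 85339183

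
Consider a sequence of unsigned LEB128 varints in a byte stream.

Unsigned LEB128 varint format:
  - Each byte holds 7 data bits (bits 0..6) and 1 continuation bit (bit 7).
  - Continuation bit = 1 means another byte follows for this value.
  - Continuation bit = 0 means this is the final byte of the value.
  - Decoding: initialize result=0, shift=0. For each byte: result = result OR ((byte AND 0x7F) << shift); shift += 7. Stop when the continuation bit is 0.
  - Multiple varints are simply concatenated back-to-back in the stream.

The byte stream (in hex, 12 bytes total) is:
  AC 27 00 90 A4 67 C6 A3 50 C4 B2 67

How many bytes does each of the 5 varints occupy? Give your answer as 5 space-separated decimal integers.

  byte[0]=0xAC cont=1 payload=0x2C=44: acc |= 44<<0 -> acc=44 shift=7
  byte[1]=0x27 cont=0 payload=0x27=39: acc |= 39<<7 -> acc=5036 shift=14 [end]
Varint 1: bytes[0:2] = AC 27 -> value 5036 (2 byte(s))
  byte[2]=0x00 cont=0 payload=0x00=0: acc |= 0<<0 -> acc=0 shift=7 [end]
Varint 2: bytes[2:3] = 00 -> value 0 (1 byte(s))
  byte[3]=0x90 cont=1 payload=0x10=16: acc |= 16<<0 -> acc=16 shift=7
  byte[4]=0xA4 cont=1 payload=0x24=36: acc |= 36<<7 -> acc=4624 shift=14
  byte[5]=0x67 cont=0 payload=0x67=103: acc |= 103<<14 -> acc=1692176 shift=21 [end]
Varint 3: bytes[3:6] = 90 A4 67 -> value 1692176 (3 byte(s))
  byte[6]=0xC6 cont=1 payload=0x46=70: acc |= 70<<0 -> acc=70 shift=7
  byte[7]=0xA3 cont=1 payload=0x23=35: acc |= 35<<7 -> acc=4550 shift=14
  byte[8]=0x50 cont=0 payload=0x50=80: acc |= 80<<14 -> acc=1315270 shift=21 [end]
Varint 4: bytes[6:9] = C6 A3 50 -> value 1315270 (3 byte(s))
  byte[9]=0xC4 cont=1 payload=0x44=68: acc |= 68<<0 -> acc=68 shift=7
  byte[10]=0xB2 cont=1 payload=0x32=50: acc |= 50<<7 -> acc=6468 shift=14
  byte[11]=0x67 cont=0 payload=0x67=103: acc |= 103<<14 -> acc=1694020 shift=21 [end]
Varint 5: bytes[9:12] = C4 B2 67 -> value 1694020 (3 byte(s))

Answer: 2 1 3 3 3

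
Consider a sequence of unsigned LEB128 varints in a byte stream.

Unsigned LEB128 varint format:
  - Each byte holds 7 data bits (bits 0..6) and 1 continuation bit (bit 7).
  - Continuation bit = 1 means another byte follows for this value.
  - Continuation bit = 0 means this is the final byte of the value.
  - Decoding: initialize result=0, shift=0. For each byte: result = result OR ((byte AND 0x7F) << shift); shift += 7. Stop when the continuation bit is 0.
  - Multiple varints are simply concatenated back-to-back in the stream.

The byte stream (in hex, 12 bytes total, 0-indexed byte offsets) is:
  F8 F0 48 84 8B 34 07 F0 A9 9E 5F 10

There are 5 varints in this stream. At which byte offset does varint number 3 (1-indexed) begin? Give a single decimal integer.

Answer: 6

Derivation:
  byte[0]=0xF8 cont=1 payload=0x78=120: acc |= 120<<0 -> acc=120 shift=7
  byte[1]=0xF0 cont=1 payload=0x70=112: acc |= 112<<7 -> acc=14456 shift=14
  byte[2]=0x48 cont=0 payload=0x48=72: acc |= 72<<14 -> acc=1194104 shift=21 [end]
Varint 1: bytes[0:3] = F8 F0 48 -> value 1194104 (3 byte(s))
  byte[3]=0x84 cont=1 payload=0x04=4: acc |= 4<<0 -> acc=4 shift=7
  byte[4]=0x8B cont=1 payload=0x0B=11: acc |= 11<<7 -> acc=1412 shift=14
  byte[5]=0x34 cont=0 payload=0x34=52: acc |= 52<<14 -> acc=853380 shift=21 [end]
Varint 2: bytes[3:6] = 84 8B 34 -> value 853380 (3 byte(s))
  byte[6]=0x07 cont=0 payload=0x07=7: acc |= 7<<0 -> acc=7 shift=7 [end]
Varint 3: bytes[6:7] = 07 -> value 7 (1 byte(s))
  byte[7]=0xF0 cont=1 payload=0x70=112: acc |= 112<<0 -> acc=112 shift=7
  byte[8]=0xA9 cont=1 payload=0x29=41: acc |= 41<<7 -> acc=5360 shift=14
  byte[9]=0x9E cont=1 payload=0x1E=30: acc |= 30<<14 -> acc=496880 shift=21
  byte[10]=0x5F cont=0 payload=0x5F=95: acc |= 95<<21 -> acc=199726320 shift=28 [end]
Varint 4: bytes[7:11] = F0 A9 9E 5F -> value 199726320 (4 byte(s))
  byte[11]=0x10 cont=0 payload=0x10=16: acc |= 16<<0 -> acc=16 shift=7 [end]
Varint 5: bytes[11:12] = 10 -> value 16 (1 byte(s))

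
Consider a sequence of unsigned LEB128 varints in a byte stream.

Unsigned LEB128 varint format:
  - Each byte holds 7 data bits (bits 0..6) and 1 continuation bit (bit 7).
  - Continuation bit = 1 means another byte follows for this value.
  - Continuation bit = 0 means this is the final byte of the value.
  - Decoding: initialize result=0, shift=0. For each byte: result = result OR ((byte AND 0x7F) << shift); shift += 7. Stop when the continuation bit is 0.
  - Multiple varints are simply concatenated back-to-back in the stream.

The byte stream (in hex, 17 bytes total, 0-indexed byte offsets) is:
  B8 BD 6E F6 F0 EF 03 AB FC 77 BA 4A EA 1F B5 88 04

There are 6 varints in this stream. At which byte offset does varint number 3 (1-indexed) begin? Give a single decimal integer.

Answer: 7

Derivation:
  byte[0]=0xB8 cont=1 payload=0x38=56: acc |= 56<<0 -> acc=56 shift=7
  byte[1]=0xBD cont=1 payload=0x3D=61: acc |= 61<<7 -> acc=7864 shift=14
  byte[2]=0x6E cont=0 payload=0x6E=110: acc |= 110<<14 -> acc=1810104 shift=21 [end]
Varint 1: bytes[0:3] = B8 BD 6E -> value 1810104 (3 byte(s))
  byte[3]=0xF6 cont=1 payload=0x76=118: acc |= 118<<0 -> acc=118 shift=7
  byte[4]=0xF0 cont=1 payload=0x70=112: acc |= 112<<7 -> acc=14454 shift=14
  byte[5]=0xEF cont=1 payload=0x6F=111: acc |= 111<<14 -> acc=1833078 shift=21
  byte[6]=0x03 cont=0 payload=0x03=3: acc |= 3<<21 -> acc=8124534 shift=28 [end]
Varint 2: bytes[3:7] = F6 F0 EF 03 -> value 8124534 (4 byte(s))
  byte[7]=0xAB cont=1 payload=0x2B=43: acc |= 43<<0 -> acc=43 shift=7
  byte[8]=0xFC cont=1 payload=0x7C=124: acc |= 124<<7 -> acc=15915 shift=14
  byte[9]=0x77 cont=0 payload=0x77=119: acc |= 119<<14 -> acc=1965611 shift=21 [end]
Varint 3: bytes[7:10] = AB FC 77 -> value 1965611 (3 byte(s))
  byte[10]=0xBA cont=1 payload=0x3A=58: acc |= 58<<0 -> acc=58 shift=7
  byte[11]=0x4A cont=0 payload=0x4A=74: acc |= 74<<7 -> acc=9530 shift=14 [end]
Varint 4: bytes[10:12] = BA 4A -> value 9530 (2 byte(s))
  byte[12]=0xEA cont=1 payload=0x6A=106: acc |= 106<<0 -> acc=106 shift=7
  byte[13]=0x1F cont=0 payload=0x1F=31: acc |= 31<<7 -> acc=4074 shift=14 [end]
Varint 5: bytes[12:14] = EA 1F -> value 4074 (2 byte(s))
  byte[14]=0xB5 cont=1 payload=0x35=53: acc |= 53<<0 -> acc=53 shift=7
  byte[15]=0x88 cont=1 payload=0x08=8: acc |= 8<<7 -> acc=1077 shift=14
  byte[16]=0x04 cont=0 payload=0x04=4: acc |= 4<<14 -> acc=66613 shift=21 [end]
Varint 6: bytes[14:17] = B5 88 04 -> value 66613 (3 byte(s))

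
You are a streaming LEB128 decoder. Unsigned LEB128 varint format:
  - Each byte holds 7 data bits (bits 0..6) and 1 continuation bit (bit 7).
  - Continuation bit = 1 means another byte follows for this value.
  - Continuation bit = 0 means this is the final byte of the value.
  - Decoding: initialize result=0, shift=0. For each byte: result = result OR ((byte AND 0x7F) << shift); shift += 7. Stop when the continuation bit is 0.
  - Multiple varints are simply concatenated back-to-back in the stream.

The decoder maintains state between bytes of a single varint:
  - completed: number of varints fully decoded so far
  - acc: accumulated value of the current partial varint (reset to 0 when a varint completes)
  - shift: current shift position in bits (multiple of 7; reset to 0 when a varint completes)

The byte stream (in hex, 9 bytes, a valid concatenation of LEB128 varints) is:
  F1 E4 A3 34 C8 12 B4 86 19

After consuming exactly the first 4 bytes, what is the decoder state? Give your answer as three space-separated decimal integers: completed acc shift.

Answer: 1 0 0

Derivation:
byte[0]=0xF1 cont=1 payload=0x71: acc |= 113<<0 -> completed=0 acc=113 shift=7
byte[1]=0xE4 cont=1 payload=0x64: acc |= 100<<7 -> completed=0 acc=12913 shift=14
byte[2]=0xA3 cont=1 payload=0x23: acc |= 35<<14 -> completed=0 acc=586353 shift=21
byte[3]=0x34 cont=0 payload=0x34: varint #1 complete (value=109638257); reset -> completed=1 acc=0 shift=0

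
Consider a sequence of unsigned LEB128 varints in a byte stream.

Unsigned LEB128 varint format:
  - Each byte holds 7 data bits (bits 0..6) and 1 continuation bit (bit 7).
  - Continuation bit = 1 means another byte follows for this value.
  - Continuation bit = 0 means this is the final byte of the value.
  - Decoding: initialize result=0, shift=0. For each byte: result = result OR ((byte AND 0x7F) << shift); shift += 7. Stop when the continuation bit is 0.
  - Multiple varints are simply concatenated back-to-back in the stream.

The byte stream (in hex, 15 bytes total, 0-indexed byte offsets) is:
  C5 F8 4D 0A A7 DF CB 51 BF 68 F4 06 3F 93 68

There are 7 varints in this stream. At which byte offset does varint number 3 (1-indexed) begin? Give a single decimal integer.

  byte[0]=0xC5 cont=1 payload=0x45=69: acc |= 69<<0 -> acc=69 shift=7
  byte[1]=0xF8 cont=1 payload=0x78=120: acc |= 120<<7 -> acc=15429 shift=14
  byte[2]=0x4D cont=0 payload=0x4D=77: acc |= 77<<14 -> acc=1276997 shift=21 [end]
Varint 1: bytes[0:3] = C5 F8 4D -> value 1276997 (3 byte(s))
  byte[3]=0x0A cont=0 payload=0x0A=10: acc |= 10<<0 -> acc=10 shift=7 [end]
Varint 2: bytes[3:4] = 0A -> value 10 (1 byte(s))
  byte[4]=0xA7 cont=1 payload=0x27=39: acc |= 39<<0 -> acc=39 shift=7
  byte[5]=0xDF cont=1 payload=0x5F=95: acc |= 95<<7 -> acc=12199 shift=14
  byte[6]=0xCB cont=1 payload=0x4B=75: acc |= 75<<14 -> acc=1240999 shift=21
  byte[7]=0x51 cont=0 payload=0x51=81: acc |= 81<<21 -> acc=171110311 shift=28 [end]
Varint 3: bytes[4:8] = A7 DF CB 51 -> value 171110311 (4 byte(s))
  byte[8]=0xBF cont=1 payload=0x3F=63: acc |= 63<<0 -> acc=63 shift=7
  byte[9]=0x68 cont=0 payload=0x68=104: acc |= 104<<7 -> acc=13375 shift=14 [end]
Varint 4: bytes[8:10] = BF 68 -> value 13375 (2 byte(s))
  byte[10]=0xF4 cont=1 payload=0x74=116: acc |= 116<<0 -> acc=116 shift=7
  byte[11]=0x06 cont=0 payload=0x06=6: acc |= 6<<7 -> acc=884 shift=14 [end]
Varint 5: bytes[10:12] = F4 06 -> value 884 (2 byte(s))
  byte[12]=0x3F cont=0 payload=0x3F=63: acc |= 63<<0 -> acc=63 shift=7 [end]
Varint 6: bytes[12:13] = 3F -> value 63 (1 byte(s))
  byte[13]=0x93 cont=1 payload=0x13=19: acc |= 19<<0 -> acc=19 shift=7
  byte[14]=0x68 cont=0 payload=0x68=104: acc |= 104<<7 -> acc=13331 shift=14 [end]
Varint 7: bytes[13:15] = 93 68 -> value 13331 (2 byte(s))

Answer: 4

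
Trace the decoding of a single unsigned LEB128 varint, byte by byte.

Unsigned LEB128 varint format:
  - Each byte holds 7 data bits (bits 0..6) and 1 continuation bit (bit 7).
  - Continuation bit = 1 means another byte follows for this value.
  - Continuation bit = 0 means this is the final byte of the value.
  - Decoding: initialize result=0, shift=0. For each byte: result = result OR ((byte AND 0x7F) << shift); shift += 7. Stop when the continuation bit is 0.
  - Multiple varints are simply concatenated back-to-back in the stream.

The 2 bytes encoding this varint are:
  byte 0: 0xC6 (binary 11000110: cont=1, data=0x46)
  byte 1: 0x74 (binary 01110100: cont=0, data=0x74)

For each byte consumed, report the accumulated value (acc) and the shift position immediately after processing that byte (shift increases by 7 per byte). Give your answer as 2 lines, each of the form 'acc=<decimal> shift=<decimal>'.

Answer: acc=70 shift=7
acc=14918 shift=14

Derivation:
byte 0=0xC6: payload=0x46=70, contrib = 70<<0 = 70; acc -> 70, shift -> 7
byte 1=0x74: payload=0x74=116, contrib = 116<<7 = 14848; acc -> 14918, shift -> 14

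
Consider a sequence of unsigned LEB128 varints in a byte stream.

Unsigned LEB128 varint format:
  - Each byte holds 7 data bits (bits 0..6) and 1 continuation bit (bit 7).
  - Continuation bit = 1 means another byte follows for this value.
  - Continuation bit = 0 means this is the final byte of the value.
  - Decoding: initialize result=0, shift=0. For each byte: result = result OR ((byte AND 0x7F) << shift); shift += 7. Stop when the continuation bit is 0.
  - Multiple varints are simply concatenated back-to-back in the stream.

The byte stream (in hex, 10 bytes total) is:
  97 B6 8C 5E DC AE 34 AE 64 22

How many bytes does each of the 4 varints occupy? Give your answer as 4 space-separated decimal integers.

  byte[0]=0x97 cont=1 payload=0x17=23: acc |= 23<<0 -> acc=23 shift=7
  byte[1]=0xB6 cont=1 payload=0x36=54: acc |= 54<<7 -> acc=6935 shift=14
  byte[2]=0x8C cont=1 payload=0x0C=12: acc |= 12<<14 -> acc=203543 shift=21
  byte[3]=0x5E cont=0 payload=0x5E=94: acc |= 94<<21 -> acc=197335831 shift=28 [end]
Varint 1: bytes[0:4] = 97 B6 8C 5E -> value 197335831 (4 byte(s))
  byte[4]=0xDC cont=1 payload=0x5C=92: acc |= 92<<0 -> acc=92 shift=7
  byte[5]=0xAE cont=1 payload=0x2E=46: acc |= 46<<7 -> acc=5980 shift=14
  byte[6]=0x34 cont=0 payload=0x34=52: acc |= 52<<14 -> acc=857948 shift=21 [end]
Varint 2: bytes[4:7] = DC AE 34 -> value 857948 (3 byte(s))
  byte[7]=0xAE cont=1 payload=0x2E=46: acc |= 46<<0 -> acc=46 shift=7
  byte[8]=0x64 cont=0 payload=0x64=100: acc |= 100<<7 -> acc=12846 shift=14 [end]
Varint 3: bytes[7:9] = AE 64 -> value 12846 (2 byte(s))
  byte[9]=0x22 cont=0 payload=0x22=34: acc |= 34<<0 -> acc=34 shift=7 [end]
Varint 4: bytes[9:10] = 22 -> value 34 (1 byte(s))

Answer: 4 3 2 1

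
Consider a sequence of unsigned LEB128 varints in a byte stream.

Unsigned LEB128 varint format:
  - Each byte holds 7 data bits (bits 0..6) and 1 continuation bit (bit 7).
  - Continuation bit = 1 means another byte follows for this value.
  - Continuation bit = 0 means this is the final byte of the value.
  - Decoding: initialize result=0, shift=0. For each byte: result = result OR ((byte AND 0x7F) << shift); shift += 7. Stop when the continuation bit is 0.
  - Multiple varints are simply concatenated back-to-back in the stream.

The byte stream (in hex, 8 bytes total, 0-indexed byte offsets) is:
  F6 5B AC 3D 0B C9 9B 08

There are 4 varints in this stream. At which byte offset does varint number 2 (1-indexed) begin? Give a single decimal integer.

Answer: 2

Derivation:
  byte[0]=0xF6 cont=1 payload=0x76=118: acc |= 118<<0 -> acc=118 shift=7
  byte[1]=0x5B cont=0 payload=0x5B=91: acc |= 91<<7 -> acc=11766 shift=14 [end]
Varint 1: bytes[0:2] = F6 5B -> value 11766 (2 byte(s))
  byte[2]=0xAC cont=1 payload=0x2C=44: acc |= 44<<0 -> acc=44 shift=7
  byte[3]=0x3D cont=0 payload=0x3D=61: acc |= 61<<7 -> acc=7852 shift=14 [end]
Varint 2: bytes[2:4] = AC 3D -> value 7852 (2 byte(s))
  byte[4]=0x0B cont=0 payload=0x0B=11: acc |= 11<<0 -> acc=11 shift=7 [end]
Varint 3: bytes[4:5] = 0B -> value 11 (1 byte(s))
  byte[5]=0xC9 cont=1 payload=0x49=73: acc |= 73<<0 -> acc=73 shift=7
  byte[6]=0x9B cont=1 payload=0x1B=27: acc |= 27<<7 -> acc=3529 shift=14
  byte[7]=0x08 cont=0 payload=0x08=8: acc |= 8<<14 -> acc=134601 shift=21 [end]
Varint 4: bytes[5:8] = C9 9B 08 -> value 134601 (3 byte(s))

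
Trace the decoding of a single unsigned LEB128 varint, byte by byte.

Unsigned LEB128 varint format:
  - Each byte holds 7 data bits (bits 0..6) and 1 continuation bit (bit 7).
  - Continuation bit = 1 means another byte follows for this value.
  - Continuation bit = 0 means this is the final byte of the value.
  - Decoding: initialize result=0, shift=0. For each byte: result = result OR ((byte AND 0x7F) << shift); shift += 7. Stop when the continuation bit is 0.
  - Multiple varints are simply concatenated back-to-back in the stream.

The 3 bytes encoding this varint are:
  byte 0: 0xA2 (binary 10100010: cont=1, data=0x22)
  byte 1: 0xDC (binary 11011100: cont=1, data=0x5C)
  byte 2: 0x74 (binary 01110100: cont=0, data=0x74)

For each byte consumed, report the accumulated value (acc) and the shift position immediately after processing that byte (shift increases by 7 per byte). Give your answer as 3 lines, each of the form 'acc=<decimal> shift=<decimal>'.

Answer: acc=34 shift=7
acc=11810 shift=14
acc=1912354 shift=21

Derivation:
byte 0=0xA2: payload=0x22=34, contrib = 34<<0 = 34; acc -> 34, shift -> 7
byte 1=0xDC: payload=0x5C=92, contrib = 92<<7 = 11776; acc -> 11810, shift -> 14
byte 2=0x74: payload=0x74=116, contrib = 116<<14 = 1900544; acc -> 1912354, shift -> 21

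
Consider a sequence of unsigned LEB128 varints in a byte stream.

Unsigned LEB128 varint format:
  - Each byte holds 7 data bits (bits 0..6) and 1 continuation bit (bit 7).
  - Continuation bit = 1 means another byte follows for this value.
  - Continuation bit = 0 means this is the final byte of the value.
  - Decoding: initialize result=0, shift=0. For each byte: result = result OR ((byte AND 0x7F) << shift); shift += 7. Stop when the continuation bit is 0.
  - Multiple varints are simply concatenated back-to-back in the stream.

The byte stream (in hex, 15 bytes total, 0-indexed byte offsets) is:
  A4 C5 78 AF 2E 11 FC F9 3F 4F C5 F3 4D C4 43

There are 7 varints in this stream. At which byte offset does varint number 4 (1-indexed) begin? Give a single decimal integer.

  byte[0]=0xA4 cont=1 payload=0x24=36: acc |= 36<<0 -> acc=36 shift=7
  byte[1]=0xC5 cont=1 payload=0x45=69: acc |= 69<<7 -> acc=8868 shift=14
  byte[2]=0x78 cont=0 payload=0x78=120: acc |= 120<<14 -> acc=1974948 shift=21 [end]
Varint 1: bytes[0:3] = A4 C5 78 -> value 1974948 (3 byte(s))
  byte[3]=0xAF cont=1 payload=0x2F=47: acc |= 47<<0 -> acc=47 shift=7
  byte[4]=0x2E cont=0 payload=0x2E=46: acc |= 46<<7 -> acc=5935 shift=14 [end]
Varint 2: bytes[3:5] = AF 2E -> value 5935 (2 byte(s))
  byte[5]=0x11 cont=0 payload=0x11=17: acc |= 17<<0 -> acc=17 shift=7 [end]
Varint 3: bytes[5:6] = 11 -> value 17 (1 byte(s))
  byte[6]=0xFC cont=1 payload=0x7C=124: acc |= 124<<0 -> acc=124 shift=7
  byte[7]=0xF9 cont=1 payload=0x79=121: acc |= 121<<7 -> acc=15612 shift=14
  byte[8]=0x3F cont=0 payload=0x3F=63: acc |= 63<<14 -> acc=1047804 shift=21 [end]
Varint 4: bytes[6:9] = FC F9 3F -> value 1047804 (3 byte(s))
  byte[9]=0x4F cont=0 payload=0x4F=79: acc |= 79<<0 -> acc=79 shift=7 [end]
Varint 5: bytes[9:10] = 4F -> value 79 (1 byte(s))
  byte[10]=0xC5 cont=1 payload=0x45=69: acc |= 69<<0 -> acc=69 shift=7
  byte[11]=0xF3 cont=1 payload=0x73=115: acc |= 115<<7 -> acc=14789 shift=14
  byte[12]=0x4D cont=0 payload=0x4D=77: acc |= 77<<14 -> acc=1276357 shift=21 [end]
Varint 6: bytes[10:13] = C5 F3 4D -> value 1276357 (3 byte(s))
  byte[13]=0xC4 cont=1 payload=0x44=68: acc |= 68<<0 -> acc=68 shift=7
  byte[14]=0x43 cont=0 payload=0x43=67: acc |= 67<<7 -> acc=8644 shift=14 [end]
Varint 7: bytes[13:15] = C4 43 -> value 8644 (2 byte(s))

Answer: 6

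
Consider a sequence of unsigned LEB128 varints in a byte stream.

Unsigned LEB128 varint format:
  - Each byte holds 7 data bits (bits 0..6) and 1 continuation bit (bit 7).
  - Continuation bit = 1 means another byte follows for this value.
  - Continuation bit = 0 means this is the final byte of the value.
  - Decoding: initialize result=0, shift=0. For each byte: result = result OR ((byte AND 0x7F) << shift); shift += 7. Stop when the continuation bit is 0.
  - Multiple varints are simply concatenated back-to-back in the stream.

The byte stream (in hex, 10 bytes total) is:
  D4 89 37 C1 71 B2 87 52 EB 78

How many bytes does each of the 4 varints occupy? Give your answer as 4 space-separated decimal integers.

Answer: 3 2 3 2

Derivation:
  byte[0]=0xD4 cont=1 payload=0x54=84: acc |= 84<<0 -> acc=84 shift=7
  byte[1]=0x89 cont=1 payload=0x09=9: acc |= 9<<7 -> acc=1236 shift=14
  byte[2]=0x37 cont=0 payload=0x37=55: acc |= 55<<14 -> acc=902356 shift=21 [end]
Varint 1: bytes[0:3] = D4 89 37 -> value 902356 (3 byte(s))
  byte[3]=0xC1 cont=1 payload=0x41=65: acc |= 65<<0 -> acc=65 shift=7
  byte[4]=0x71 cont=0 payload=0x71=113: acc |= 113<<7 -> acc=14529 shift=14 [end]
Varint 2: bytes[3:5] = C1 71 -> value 14529 (2 byte(s))
  byte[5]=0xB2 cont=1 payload=0x32=50: acc |= 50<<0 -> acc=50 shift=7
  byte[6]=0x87 cont=1 payload=0x07=7: acc |= 7<<7 -> acc=946 shift=14
  byte[7]=0x52 cont=0 payload=0x52=82: acc |= 82<<14 -> acc=1344434 shift=21 [end]
Varint 3: bytes[5:8] = B2 87 52 -> value 1344434 (3 byte(s))
  byte[8]=0xEB cont=1 payload=0x6B=107: acc |= 107<<0 -> acc=107 shift=7
  byte[9]=0x78 cont=0 payload=0x78=120: acc |= 120<<7 -> acc=15467 shift=14 [end]
Varint 4: bytes[8:10] = EB 78 -> value 15467 (2 byte(s))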